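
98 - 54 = 44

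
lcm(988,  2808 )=53352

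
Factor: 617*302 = 186334 = 2^1*151^1 * 617^1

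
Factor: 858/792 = 13/12 = 2^( -2) * 3^(-1)*13^1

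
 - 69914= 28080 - 97994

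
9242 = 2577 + 6665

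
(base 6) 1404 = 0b101101100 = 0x16c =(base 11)301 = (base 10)364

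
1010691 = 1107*913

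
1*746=746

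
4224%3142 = 1082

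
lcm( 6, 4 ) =12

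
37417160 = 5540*6754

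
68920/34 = 34460/17 = 2027.06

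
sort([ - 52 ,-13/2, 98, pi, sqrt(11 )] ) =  [-52, - 13/2, pi,sqrt (11 ), 98 ]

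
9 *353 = 3177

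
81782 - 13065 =68717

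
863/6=143 + 5/6   =  143.83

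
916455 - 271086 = 645369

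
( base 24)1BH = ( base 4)31121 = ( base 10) 857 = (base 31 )rk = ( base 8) 1531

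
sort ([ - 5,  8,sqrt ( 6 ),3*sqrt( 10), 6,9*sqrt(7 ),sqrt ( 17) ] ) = [ - 5, sqrt( 6),sqrt( 17),6,8,3*sqrt( 10), 9*sqrt(7) ]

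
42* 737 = 30954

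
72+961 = 1033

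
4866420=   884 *5505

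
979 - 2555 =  - 1576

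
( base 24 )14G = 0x2b0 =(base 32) lg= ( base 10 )688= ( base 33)ks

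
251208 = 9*27912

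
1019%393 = 233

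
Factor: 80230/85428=2^(- 1 )*3^(-3 )*5^1*7^( - 1)*71^1 = 355/378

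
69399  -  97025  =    -  27626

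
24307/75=324 + 7/75 = 324.09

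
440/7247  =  440/7247 = 0.06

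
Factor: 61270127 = 29^1*461^1*4583^1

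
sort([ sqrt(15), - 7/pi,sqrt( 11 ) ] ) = [ - 7/pi , sqrt(11 ),sqrt(15) ] 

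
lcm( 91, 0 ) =0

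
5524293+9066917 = 14591210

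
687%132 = 27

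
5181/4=5181/4= 1295.25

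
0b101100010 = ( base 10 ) 354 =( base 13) 213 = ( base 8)542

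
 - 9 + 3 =  -  6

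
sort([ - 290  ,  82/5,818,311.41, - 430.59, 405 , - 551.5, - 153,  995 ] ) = [-551.5, - 430.59, - 290,  -  153, 82/5,  311.41, 405,818,995] 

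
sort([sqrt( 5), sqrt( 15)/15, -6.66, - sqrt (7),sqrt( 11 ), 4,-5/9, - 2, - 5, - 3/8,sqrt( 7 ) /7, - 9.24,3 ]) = [ - 9.24, - 6.66,-5 , - sqrt( 7), -2, - 5/9,-3/8,sqrt( 15 ) /15, sqrt( 7)/7, sqrt ( 5 ), 3,sqrt(11),4]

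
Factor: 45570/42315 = 2^1*7^1*13^( - 1)=14/13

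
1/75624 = 1/75624 = 0.00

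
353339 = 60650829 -60297490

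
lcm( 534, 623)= 3738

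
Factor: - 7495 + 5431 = - 2^4*3^1*43^1 = -  2064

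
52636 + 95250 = 147886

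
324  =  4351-4027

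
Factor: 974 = 2^1*487^1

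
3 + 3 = 6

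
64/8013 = 64/8013 = 0.01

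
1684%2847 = 1684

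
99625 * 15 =1494375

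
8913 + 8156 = 17069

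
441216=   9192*48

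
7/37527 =1/5361= 0.00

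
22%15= 7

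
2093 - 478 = 1615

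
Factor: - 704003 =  - 704003^1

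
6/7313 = 6/7313  =  0.00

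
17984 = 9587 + 8397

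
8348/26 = 321  +  1/13 = 321.08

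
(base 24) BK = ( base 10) 284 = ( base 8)434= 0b100011100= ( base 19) ei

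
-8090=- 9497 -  - 1407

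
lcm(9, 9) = 9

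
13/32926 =13/32926 = 0.00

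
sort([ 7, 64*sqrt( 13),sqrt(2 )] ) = [sqrt(2), 7,  64*sqrt(13 ) ]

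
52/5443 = 52/5443 = 0.01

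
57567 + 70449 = 128016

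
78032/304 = 256+13/19 = 256.68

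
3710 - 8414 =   -  4704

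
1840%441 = 76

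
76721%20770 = 14411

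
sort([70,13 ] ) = [13 , 70]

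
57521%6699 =3929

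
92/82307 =92/82307 = 0.00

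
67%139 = 67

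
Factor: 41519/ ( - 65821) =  - 7^(  -  1 )*9403^( - 1)*41519^1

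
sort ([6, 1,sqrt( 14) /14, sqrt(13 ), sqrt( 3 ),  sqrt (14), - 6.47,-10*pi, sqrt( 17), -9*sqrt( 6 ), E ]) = [ - 10*pi, - 9*sqrt(6),  -  6.47, sqrt(14)/14 , 1,sqrt ( 3),E,  sqrt( 13), sqrt(14),sqrt(17 ), 6]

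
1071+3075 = 4146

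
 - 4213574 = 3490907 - 7704481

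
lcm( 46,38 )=874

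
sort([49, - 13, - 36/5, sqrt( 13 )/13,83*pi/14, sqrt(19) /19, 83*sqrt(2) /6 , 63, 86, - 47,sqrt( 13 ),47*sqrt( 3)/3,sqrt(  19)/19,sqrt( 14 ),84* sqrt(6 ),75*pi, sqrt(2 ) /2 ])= [ - 47, - 13,-36/5,sqrt( 19 ) /19, sqrt (19 )/19, sqrt( 13 )/13,sqrt( 2)/2, sqrt( 13), sqrt( 14), 83*pi/14,83*sqrt( 2 )/6, 47*sqrt( 3)/3, 49, 63,86, 84*sqrt (6), 75*pi ]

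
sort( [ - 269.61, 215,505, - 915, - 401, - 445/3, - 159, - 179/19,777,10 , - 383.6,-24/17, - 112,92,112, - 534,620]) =[-915 ,-534, - 401, - 383.6, - 269.61,-159, - 445/3, - 112, - 179/19, - 24/17,10,92,112, 215, 505,620,  777]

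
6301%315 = 1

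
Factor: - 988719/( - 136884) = 329573/45628 = 2^( - 2)*11^( - 1)  *  17^( - 1)* 61^(- 1)*67^1*4919^1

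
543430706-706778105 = -163347399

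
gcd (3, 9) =3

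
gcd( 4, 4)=4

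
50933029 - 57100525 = -6167496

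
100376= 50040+50336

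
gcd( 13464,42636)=2244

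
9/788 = 9/788 = 0.01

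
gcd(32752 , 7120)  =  1424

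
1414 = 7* 202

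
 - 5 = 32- 37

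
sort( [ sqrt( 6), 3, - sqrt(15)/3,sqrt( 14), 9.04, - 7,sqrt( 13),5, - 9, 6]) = [  -  9 ,- 7,  -  sqrt(15)/3, sqrt( 6),3,sqrt(13),sqrt ( 14), 5, 6,9.04 ]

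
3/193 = 3/193 = 0.02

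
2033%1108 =925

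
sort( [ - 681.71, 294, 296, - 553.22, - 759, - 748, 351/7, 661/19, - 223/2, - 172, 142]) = [ - 759, - 748, - 681.71, - 553.22, - 172, - 223/2, 661/19 , 351/7, 142,294, 296] 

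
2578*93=239754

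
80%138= 80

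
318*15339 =4877802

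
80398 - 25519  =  54879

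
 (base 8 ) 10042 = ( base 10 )4130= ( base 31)497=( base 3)12122222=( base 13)1b59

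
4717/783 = 4717/783 = 6.02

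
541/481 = 541/481= 1.12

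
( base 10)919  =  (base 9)1231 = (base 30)10J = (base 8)1627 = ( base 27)171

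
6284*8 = 50272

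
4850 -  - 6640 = 11490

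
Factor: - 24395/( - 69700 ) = 7/20=2^( - 2)* 5^( - 1) *7^1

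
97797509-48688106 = 49109403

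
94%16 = 14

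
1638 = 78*21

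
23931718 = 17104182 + 6827536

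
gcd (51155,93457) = 13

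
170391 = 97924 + 72467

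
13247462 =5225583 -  - 8021879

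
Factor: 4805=5^1*31^2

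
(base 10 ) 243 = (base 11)201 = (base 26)99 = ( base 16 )f3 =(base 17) e5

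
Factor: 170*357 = 60690 = 2^1*3^1* 5^1*7^1*17^2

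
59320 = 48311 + 11009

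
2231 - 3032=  - 801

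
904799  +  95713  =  1000512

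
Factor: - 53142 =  - 2^1 * 3^1*17^1*521^1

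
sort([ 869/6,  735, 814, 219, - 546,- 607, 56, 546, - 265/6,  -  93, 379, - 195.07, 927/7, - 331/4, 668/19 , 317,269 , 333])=[ - 607, - 546, - 195.07, - 93, - 331/4, - 265/6, 668/19, 56,927/7,869/6, 219, 269,317,333 , 379, 546,735,814]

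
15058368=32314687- 17256319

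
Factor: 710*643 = 456530=2^1*5^1 * 71^1 * 643^1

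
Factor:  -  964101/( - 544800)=2^(- 5) * 5^ ( - 2 ) * 227^( - 1) * 321367^1 = 321367/181600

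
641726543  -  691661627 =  - 49935084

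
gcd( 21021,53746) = 77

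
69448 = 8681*8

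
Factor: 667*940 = 2^2*5^1*23^1 * 29^1* 47^1= 626980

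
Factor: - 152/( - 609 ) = 2^3*3^(  -  1)*7^( - 1 )*19^1 * 29^( - 1)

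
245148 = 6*40858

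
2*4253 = 8506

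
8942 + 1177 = 10119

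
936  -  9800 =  - 8864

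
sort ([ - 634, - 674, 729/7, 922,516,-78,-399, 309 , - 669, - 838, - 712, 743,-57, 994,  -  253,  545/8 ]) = [-838, - 712, - 674, - 669,-634, - 399, - 253 , - 78 , - 57,  545/8, 729/7,309, 516,  743, 922, 994]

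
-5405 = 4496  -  9901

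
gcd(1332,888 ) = 444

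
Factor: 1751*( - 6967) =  - 17^1*103^1 *6967^1 =- 12199217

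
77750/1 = 77750 = 77750.00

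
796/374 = 398/187 = 2.13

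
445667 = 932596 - 486929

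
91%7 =0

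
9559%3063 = 370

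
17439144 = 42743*408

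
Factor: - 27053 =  -13^1 * 2081^1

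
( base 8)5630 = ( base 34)2JA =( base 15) d2d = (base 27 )41P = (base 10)2968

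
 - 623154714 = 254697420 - 877852134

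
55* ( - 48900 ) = - 2689500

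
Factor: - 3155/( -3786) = 5/6 =2^( - 1)*3^ ( - 1)*5^1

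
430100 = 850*506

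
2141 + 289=2430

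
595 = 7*85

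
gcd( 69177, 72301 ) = 1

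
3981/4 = 3981/4 = 995.25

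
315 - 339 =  - 24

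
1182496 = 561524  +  620972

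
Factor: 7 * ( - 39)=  - 273 = - 3^1*7^1*13^1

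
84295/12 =7024  +  7/12=7024.58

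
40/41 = 40/41=   0.98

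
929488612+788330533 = 1717819145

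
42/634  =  21/317 = 0.07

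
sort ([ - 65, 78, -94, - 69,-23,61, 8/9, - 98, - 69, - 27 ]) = [ - 98, - 94, -69, - 69, - 65,-27, - 23, 8/9, 61, 78 ] 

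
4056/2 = 2028 = 2028.00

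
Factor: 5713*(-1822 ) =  - 10409086 = - 2^1*29^1 * 197^1*911^1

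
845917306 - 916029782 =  - 70112476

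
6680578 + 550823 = 7231401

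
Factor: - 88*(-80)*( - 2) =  -14080 = - 2^8*5^1*11^1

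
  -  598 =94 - 692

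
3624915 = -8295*( - 437) 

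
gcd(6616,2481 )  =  827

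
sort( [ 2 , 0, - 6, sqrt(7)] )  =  [ - 6,0 , 2, sqrt(7)] 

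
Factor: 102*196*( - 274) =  - 5477808 = - 2^4 *3^1  *  7^2*17^1*137^1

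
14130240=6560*2154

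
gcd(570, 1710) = 570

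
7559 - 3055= 4504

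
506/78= 253/39= 6.49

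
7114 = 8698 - 1584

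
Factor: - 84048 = - 2^4 * 3^1*17^1 *103^1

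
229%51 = 25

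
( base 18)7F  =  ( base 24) 5L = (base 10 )141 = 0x8D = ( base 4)2031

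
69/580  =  69/580= 0.12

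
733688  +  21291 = 754979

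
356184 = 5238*68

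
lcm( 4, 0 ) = 0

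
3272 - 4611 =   -  1339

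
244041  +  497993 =742034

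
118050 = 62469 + 55581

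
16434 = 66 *249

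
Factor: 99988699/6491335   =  5^( - 1)*61^1 * 241^(- 1 )*5387^(-1 )*1639159^1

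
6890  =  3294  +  3596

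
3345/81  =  1115/27 = 41.30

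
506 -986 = - 480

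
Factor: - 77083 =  - 19^1*4057^1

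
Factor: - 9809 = -17^1*577^1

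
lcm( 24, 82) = 984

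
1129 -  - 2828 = 3957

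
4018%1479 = 1060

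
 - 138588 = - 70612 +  - 67976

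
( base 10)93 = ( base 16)5D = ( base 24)3l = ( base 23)41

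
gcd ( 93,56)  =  1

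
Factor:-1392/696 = -2^1 = - 2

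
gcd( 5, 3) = 1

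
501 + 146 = 647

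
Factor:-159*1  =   - 159= - 3^1 * 53^1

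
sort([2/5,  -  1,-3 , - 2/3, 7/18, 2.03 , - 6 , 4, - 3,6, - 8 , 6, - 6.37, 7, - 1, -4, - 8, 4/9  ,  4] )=[ - 8, - 8, - 6.37, - 6, - 4, - 3, - 3, - 1, - 1, - 2/3,7/18,2/5,  4/9, 2.03, 4, 4, 6, 6, 7 ] 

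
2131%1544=587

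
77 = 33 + 44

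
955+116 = 1071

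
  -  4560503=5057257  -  9617760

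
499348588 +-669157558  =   - 169808970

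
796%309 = 178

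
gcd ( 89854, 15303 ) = 1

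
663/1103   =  663/1103 = 0.60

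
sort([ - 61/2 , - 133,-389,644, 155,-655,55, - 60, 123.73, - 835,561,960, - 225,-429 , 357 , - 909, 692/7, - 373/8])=[ - 909, - 835, - 655, - 429, - 389, - 225,  -  133,-60, - 373/8,-61/2, 55, 692/7, 123.73, 155, 357,561, 644, 960]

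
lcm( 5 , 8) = 40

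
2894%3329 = 2894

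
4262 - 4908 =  - 646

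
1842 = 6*307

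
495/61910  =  99/12382 = 0.01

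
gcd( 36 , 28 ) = 4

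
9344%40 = 24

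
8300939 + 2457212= 10758151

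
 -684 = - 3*228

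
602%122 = 114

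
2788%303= 61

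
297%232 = 65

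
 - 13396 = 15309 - 28705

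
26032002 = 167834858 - 141802856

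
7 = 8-1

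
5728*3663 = 20981664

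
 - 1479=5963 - 7442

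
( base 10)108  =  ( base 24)4c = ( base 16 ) 6c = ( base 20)58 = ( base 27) 40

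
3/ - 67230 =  - 1/22410 =-0.00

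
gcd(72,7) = 1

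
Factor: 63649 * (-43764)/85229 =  - 2^2*3^1* 7^1*521^1*63649^1 * 85229^( - 1) = - 2785534836/85229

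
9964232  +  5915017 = 15879249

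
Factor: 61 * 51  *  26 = 2^1*3^1 *13^1*17^1 * 61^1 =80886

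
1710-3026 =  - 1316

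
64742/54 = 32371/27 =1198.93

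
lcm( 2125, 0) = 0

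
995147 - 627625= 367522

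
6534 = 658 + 5876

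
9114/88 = 103 + 25/44 = 103.57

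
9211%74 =35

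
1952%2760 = 1952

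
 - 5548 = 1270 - 6818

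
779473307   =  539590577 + 239882730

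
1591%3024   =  1591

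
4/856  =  1/214 = 0.00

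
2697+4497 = 7194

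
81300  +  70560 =151860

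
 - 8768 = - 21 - 8747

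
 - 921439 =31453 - 952892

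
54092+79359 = 133451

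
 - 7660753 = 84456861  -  92117614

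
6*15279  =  91674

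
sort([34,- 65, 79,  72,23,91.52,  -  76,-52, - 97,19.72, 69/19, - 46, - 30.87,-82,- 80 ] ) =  [-97, - 82,-80, - 76 , - 65, - 52,-46,-30.87, 69/19,19.72,23,34,72,79 , 91.52 ]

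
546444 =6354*86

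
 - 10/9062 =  - 1+4526/4531 = - 0.00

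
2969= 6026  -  3057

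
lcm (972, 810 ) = 4860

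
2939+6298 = 9237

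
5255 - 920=4335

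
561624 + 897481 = 1459105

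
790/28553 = 790/28553= 0.03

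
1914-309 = 1605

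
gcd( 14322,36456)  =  1302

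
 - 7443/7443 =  - 1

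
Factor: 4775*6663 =31815825 = 3^1*5^2*191^1*2221^1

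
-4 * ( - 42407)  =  169628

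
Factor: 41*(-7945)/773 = -5^1*7^1  *41^1*227^1 * 773^ (-1)=- 325745/773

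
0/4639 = 0 = 0.00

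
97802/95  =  1029 + 47/95 = 1029.49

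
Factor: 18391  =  53^1 * 347^1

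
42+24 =66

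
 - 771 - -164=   -  607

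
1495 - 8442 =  - 6947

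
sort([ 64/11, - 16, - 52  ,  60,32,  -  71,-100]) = [-100, - 71, - 52,-16, 64/11,  32,60 ] 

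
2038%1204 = 834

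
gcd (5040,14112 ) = 1008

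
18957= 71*267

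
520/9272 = 65/1159 = 0.06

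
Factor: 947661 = 3^1 * 11^1*13^1 * 47^2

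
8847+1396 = 10243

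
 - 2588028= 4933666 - 7521694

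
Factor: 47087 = 47087^1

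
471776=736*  641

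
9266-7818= 1448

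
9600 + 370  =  9970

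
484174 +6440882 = 6925056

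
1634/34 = 817/17 = 48.06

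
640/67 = 9 + 37/67=9.55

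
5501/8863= 5501/8863 = 0.62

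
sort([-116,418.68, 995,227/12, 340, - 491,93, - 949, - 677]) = [- 949,-677,  -  491, -116,  227/12,93,340,  418.68,  995] 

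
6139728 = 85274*72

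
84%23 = 15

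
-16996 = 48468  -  65464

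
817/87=817/87  =  9.39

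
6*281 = 1686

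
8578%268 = 2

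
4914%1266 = 1116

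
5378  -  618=4760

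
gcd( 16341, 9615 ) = 3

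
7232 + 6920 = 14152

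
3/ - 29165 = -1+29162/29165 = - 0.00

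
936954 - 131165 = 805789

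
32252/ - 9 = - 3584  +  4/9 = - 3583.56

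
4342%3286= 1056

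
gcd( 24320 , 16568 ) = 152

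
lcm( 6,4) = 12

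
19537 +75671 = 95208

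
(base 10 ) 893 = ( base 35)PI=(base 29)11n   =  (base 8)1575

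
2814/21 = 134 = 134.00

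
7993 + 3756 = 11749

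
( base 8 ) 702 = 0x1C2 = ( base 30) F0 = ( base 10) 450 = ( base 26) H8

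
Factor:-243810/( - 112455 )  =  258/119= 2^1*3^1 * 7^ (- 1)*17^( - 1)*43^1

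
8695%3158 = 2379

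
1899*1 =1899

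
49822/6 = 24911/3=8303.67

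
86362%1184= 1114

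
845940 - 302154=543786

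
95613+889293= 984906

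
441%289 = 152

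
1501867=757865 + 744002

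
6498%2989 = 520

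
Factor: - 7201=-19^1*379^1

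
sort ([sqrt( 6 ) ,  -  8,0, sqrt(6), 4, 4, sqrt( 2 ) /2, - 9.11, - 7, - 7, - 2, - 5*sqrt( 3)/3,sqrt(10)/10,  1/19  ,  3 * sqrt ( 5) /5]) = [ -9.11, - 8, - 7, - 7, - 5 * sqrt( 3 )/3, - 2,0, 1/19, sqrt(10)/10, sqrt( 2 ) /2,  3*sqrt( 5)/5,sqrt( 6 ),sqrt( 6 ),4, 4 ] 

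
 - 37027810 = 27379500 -64407310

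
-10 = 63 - 73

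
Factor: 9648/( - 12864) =- 2^(-2) * 3^1 = -  3/4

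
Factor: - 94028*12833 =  - 2^2*11^1*41^1*313^1*2137^1 = -  1206661324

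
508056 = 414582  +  93474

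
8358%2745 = 123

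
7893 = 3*2631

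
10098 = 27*374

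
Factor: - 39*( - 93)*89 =3^2*13^1*31^1*89^1 = 322803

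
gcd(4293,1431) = 1431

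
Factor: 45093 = 3^1*15031^1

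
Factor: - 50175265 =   -  5^1*7^2*204797^1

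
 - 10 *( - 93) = 930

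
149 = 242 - 93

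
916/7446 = 458/3723 = 0.12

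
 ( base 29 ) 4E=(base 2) 10000010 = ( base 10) 130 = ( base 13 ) a0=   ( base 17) 7b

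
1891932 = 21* 90092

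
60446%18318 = 5492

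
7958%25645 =7958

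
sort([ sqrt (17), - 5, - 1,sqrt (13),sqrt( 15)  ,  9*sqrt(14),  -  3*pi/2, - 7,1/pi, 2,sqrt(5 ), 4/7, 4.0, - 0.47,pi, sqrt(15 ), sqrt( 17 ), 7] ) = [ - 7,  -  5,-3*pi/2, - 1, - 0.47, 1/pi,4/7,2,sqrt(5 ),pi, sqrt( 13 ), sqrt(15), sqrt( 15),4.0,sqrt( 17)  ,  sqrt(17), 7,9*sqrt( 14)]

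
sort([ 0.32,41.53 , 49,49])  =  [ 0.32,41.53,  49,49 ]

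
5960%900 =560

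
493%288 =205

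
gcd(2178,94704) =6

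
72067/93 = 72067/93 = 774.91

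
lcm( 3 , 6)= 6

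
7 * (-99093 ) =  - 693651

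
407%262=145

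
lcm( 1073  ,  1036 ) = 30044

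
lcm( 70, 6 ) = 210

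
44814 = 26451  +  18363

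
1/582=1/582 =0.00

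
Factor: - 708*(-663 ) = 2^2*3^2*13^1*17^1*59^1  =  469404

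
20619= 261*79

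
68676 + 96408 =165084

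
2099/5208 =2099/5208 = 0.40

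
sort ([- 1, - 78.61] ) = [  -  78.61, - 1 ]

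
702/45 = 78/5=15.60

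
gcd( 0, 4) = 4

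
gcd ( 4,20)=4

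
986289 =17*58017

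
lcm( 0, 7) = 0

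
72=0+72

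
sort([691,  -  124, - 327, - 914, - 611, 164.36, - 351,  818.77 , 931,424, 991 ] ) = [ - 914, - 611, - 351, - 327, - 124 , 164.36,424, 691, 818.77,931,991]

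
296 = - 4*( - 74)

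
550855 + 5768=556623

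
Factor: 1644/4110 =2^1*5^(  -  1) =2/5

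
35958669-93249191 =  - 57290522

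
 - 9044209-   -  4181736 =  - 4862473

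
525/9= 175/3 = 58.33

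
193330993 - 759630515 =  - 566299522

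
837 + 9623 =10460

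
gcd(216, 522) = 18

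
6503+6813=13316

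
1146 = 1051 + 95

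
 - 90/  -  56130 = 3/1871= 0.00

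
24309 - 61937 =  - 37628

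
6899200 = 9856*700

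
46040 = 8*5755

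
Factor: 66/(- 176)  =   - 3/8 = - 2^ ( - 3 )*3^1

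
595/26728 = 595/26728 = 0.02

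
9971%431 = 58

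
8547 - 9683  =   - 1136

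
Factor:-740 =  - 2^2*5^1*37^1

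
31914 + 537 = 32451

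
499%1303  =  499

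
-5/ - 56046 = 5/56046 =0.00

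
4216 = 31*136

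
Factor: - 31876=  - 2^2*13^1*613^1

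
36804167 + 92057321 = 128861488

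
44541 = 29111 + 15430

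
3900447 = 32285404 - 28384957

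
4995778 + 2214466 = 7210244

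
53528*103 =5513384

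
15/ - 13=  - 2  +  11/13 = -1.15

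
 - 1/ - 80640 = 1/80640 = 0.00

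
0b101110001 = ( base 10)369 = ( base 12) 269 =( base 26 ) E5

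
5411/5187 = 773/741 = 1.04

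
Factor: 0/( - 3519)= 0^1 = 0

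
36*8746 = 314856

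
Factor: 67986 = 2^1 *3^3*1259^1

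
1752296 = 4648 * 377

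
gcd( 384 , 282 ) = 6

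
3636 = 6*606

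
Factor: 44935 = 5^1*11^1 * 19^1  *43^1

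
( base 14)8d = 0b1111101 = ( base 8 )175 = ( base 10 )125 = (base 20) 65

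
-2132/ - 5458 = 1066/2729=0.39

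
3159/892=3159/892 = 3.54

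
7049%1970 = 1139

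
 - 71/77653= - 1 + 77582/77653 = - 0.00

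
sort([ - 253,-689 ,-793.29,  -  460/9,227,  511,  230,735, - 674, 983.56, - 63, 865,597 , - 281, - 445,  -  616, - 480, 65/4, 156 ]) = [ - 793.29, - 689,  -  674, - 616,  -  480 , - 445,  -  281,  -  253, - 63, - 460/9, 65/4, 156, 227, 230, 511, 597, 735 , 865, 983.56 ] 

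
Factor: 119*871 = 103649 = 7^1*13^1*17^1*67^1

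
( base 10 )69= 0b1000101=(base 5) 234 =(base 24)2l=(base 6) 153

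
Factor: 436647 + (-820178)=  - 383531 = - 421^1 * 911^1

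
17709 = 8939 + 8770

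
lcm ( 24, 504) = 504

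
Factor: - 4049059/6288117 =-3^( - 1 ) *7^1 * 11^( - 1 )*71^1*89^( - 1 )*2141^( - 1 ) * 8147^1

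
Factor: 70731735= 3^1*5^1*109^1*43261^1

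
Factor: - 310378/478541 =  - 622/959  =  - 2^1 * 7^( - 1)*137^( - 1)*311^1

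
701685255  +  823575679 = 1525260934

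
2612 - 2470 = 142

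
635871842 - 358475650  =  277396192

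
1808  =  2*904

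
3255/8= 406  +  7/8 = 406.88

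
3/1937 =3/1937 =0.00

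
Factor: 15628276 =2^2*3907069^1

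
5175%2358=459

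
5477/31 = 176+21/31= 176.68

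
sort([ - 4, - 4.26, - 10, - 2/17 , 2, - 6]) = [ - 10, - 6, - 4.26, - 4, - 2/17,2]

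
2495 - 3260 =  - 765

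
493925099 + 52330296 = 546255395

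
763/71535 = 763/71535= 0.01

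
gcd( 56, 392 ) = 56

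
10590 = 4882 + 5708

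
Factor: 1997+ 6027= 8024= 2^3*17^1*59^1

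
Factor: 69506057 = 541^1*128477^1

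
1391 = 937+454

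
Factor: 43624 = 2^3*7^1*19^1 * 41^1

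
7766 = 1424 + 6342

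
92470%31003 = 30464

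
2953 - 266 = 2687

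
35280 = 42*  840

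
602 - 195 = 407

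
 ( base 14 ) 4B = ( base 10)67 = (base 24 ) 2j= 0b1000011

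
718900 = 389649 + 329251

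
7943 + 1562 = 9505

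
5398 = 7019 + - 1621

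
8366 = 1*8366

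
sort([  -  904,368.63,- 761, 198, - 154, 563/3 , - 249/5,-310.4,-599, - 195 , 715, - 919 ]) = [ - 919, - 904,-761,-599,  -  310.4, - 195, - 154,-249/5,563/3,198,368.63 , 715]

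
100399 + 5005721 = 5106120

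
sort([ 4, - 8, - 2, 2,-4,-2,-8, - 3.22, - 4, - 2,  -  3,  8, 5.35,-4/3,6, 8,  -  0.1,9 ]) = [ - 8,  -  8, - 4,-4, - 3.22, -3, - 2,  -  2,-2, - 4/3, - 0.1 , 2, 4,5.35, 6,8, 8, 9 ] 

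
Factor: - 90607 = -11^1*8237^1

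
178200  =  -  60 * ( - 2970)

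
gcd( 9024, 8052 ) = 12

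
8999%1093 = 255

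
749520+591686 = 1341206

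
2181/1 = 2181= 2181.00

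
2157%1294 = 863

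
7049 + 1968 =9017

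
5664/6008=708/751 = 0.94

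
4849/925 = 5+224/925= 5.24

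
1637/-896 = - 1637/896 = - 1.83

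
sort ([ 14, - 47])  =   [ - 47,14 ] 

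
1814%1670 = 144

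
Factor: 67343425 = 5^2*23^1*117119^1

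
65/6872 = 65/6872 =0.01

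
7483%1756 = 459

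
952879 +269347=1222226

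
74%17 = 6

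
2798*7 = 19586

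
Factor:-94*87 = - 2^1*3^1*29^1*47^1  =  -8178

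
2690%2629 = 61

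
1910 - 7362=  - 5452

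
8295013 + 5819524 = 14114537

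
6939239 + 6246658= 13185897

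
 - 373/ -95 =3 +88/95 = 3.93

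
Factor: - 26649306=  -  2^1 * 3^2 * 1480517^1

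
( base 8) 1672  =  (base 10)954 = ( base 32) tq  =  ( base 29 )13Q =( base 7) 2532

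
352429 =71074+281355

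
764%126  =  8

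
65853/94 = 65853/94 = 700.56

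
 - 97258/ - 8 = 48629/4= 12157.25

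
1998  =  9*222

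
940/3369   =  940/3369= 0.28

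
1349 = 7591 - 6242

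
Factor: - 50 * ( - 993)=49650 = 2^1*3^1*5^2*331^1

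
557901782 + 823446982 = 1381348764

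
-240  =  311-551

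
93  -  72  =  21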